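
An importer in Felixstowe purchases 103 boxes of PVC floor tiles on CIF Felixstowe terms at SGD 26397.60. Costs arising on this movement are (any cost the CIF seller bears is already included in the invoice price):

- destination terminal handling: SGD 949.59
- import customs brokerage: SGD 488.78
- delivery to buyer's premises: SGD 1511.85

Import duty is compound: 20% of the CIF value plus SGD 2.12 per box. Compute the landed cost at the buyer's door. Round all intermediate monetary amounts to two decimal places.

Total landed cost: SGD 34845.70

CIF: the seller pays costs through ocean freight and marine insurance to the destination port.
The CIF price already equals the CIF value: 26397.60
Ad valorem component: 26397.60 × 20% = 5279.52
Specific component: 103 × 2.12 = 218.36
Import duty = 5279.52 + 218.36 = 5497.88
Buyer bears: destination terminal 949.59 + brokerage 488.78 + delivery 1511.85 + duty 5497.88 = 8448.10
Landed cost = invoice 26397.60 + 8448.10 = 34845.70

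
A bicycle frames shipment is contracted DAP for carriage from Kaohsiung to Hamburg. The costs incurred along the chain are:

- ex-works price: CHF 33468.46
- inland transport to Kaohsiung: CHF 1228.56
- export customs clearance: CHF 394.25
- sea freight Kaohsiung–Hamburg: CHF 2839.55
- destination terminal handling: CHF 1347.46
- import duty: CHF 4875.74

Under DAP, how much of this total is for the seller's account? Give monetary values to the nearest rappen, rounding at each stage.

DAP: the seller bears all costs to the named destination except import duty and clearance.
Seller's account: goods 33468.46 + inland to port 1228.56 + export clearance 394.25 + freight 2839.55 + destination terminal 1347.46 = 39278.28
Buyer's account: duty 4875.74 = 4875.74

Seller's account: CHF 39278.28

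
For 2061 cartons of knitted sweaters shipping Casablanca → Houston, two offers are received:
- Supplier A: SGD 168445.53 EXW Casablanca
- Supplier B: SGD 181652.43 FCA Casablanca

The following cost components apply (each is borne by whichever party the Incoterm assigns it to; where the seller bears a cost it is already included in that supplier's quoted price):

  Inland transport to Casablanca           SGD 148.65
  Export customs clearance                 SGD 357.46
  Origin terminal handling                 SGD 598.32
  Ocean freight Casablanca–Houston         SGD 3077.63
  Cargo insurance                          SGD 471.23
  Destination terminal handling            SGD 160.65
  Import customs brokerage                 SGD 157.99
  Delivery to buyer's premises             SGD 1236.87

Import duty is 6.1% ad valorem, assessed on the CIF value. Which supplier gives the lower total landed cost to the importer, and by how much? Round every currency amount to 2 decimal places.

Supplier A is cheaper by SGD 13475.54

Supplier A (EXW):
CIF value = EXW price + inland to port + export clearance + origin terminal + freight + insurance = 168445.53 + 148.65 + 357.46 + 598.32 + 3077.63 + 471.23 = 173098.82
Import duty = 173098.82 × 6.1% = 10559.03
Buyer bears (A): 148.65 + 357.46 + 598.32 + 3077.63 + 471.23 + 160.65 + 157.99 + 1236.87 = 6208.80
Landed cost (A) = invoice 168445.53 + 6208.80 + duty 10559.03 = 185213.36
Supplier B (FCA):
CIF value = FCA price + origin terminal + freight + insurance = 181652.43 + 598.32 + 3077.63 + 471.23 = 185799.61
Import duty = 185799.61 × 6.1% = 11333.78
Buyer bears (B): 598.32 + 3077.63 + 471.23 + 160.65 + 157.99 + 1236.87 = 5702.69
Landed cost (B) = invoice 181652.43 + 5702.69 + duty 11333.78 = 198688.90
Difference = |185213.36 − 198688.90| = 13475.54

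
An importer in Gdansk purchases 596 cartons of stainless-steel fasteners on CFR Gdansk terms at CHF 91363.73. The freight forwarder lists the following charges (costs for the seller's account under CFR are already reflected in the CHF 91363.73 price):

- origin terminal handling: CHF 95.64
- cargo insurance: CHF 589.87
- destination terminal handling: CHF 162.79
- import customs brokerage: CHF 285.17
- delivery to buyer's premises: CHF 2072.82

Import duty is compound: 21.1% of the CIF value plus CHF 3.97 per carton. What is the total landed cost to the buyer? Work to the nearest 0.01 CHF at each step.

Total landed cost: CHF 116242.71

CFR: the seller pays costs through ocean freight to the destination port, but not insurance.
Already in the invoice (seller's account under CFR): origin terminal — exclude.
CIF value = CFR price + insurance = 91363.73 + 589.87 = 91953.60
Ad valorem component: 91953.60 × 21.1% = 19402.21
Specific component: 596 × 3.97 = 2366.12
Import duty = 19402.21 + 2366.12 = 21768.33
Buyer bears: insurance 589.87 + destination terminal 162.79 + brokerage 285.17 + delivery 2072.82 + duty 21768.33 = 24878.98
Landed cost = invoice 91363.73 + 24878.98 = 116242.71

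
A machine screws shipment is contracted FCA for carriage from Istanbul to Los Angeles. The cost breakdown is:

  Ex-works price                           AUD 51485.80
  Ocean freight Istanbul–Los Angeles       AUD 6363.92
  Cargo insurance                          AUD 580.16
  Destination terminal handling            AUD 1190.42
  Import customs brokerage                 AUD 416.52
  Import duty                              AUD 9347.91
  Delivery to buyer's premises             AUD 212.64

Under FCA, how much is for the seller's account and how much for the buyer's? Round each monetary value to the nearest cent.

Seller: AUD 51485.80; buyer: AUD 18111.57

FCA: the seller delivers export-cleared goods to the carrier; the buyer bears costs from that point.
Seller's account: goods 51485.80 = 51485.80
Buyer's account: freight 6363.92 + insurance 580.16 + destination terminal 1190.42 + brokerage 416.52 + duty 9347.91 + delivery 212.64 = 18111.57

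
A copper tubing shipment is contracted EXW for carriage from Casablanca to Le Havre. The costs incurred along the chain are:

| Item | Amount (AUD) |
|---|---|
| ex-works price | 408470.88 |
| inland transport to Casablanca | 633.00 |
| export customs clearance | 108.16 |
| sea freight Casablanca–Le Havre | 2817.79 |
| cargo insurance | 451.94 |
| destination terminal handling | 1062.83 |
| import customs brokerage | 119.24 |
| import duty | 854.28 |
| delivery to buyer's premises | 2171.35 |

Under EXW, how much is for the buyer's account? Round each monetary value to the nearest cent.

Buyer's account: AUD 8218.59

EXW: the seller makes goods available at their premises; the buyer bears all onward costs.
Seller's account: goods 408470.88 = 408470.88
Buyer's account: inland to port 633.00 + export clearance 108.16 + freight 2817.79 + insurance 451.94 + destination terminal 1062.83 + brokerage 119.24 + duty 854.28 + delivery 2171.35 = 8218.59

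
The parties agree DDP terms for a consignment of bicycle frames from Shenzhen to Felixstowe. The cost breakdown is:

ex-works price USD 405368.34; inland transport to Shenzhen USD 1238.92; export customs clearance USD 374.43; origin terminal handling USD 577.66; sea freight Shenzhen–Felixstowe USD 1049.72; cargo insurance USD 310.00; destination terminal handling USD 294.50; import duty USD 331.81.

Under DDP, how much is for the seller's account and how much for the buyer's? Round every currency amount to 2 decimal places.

DDP: the seller bears all costs including import duty.
Seller's account: goods 405368.34 + inland to port 1238.92 + export clearance 374.43 + origin terminal 577.66 + freight 1049.72 + insurance 310.00 + destination terminal 294.50 + duty 331.81 = 409545.38
Buyer's account: 0.00

Seller: USD 409545.38; buyer: USD 0.00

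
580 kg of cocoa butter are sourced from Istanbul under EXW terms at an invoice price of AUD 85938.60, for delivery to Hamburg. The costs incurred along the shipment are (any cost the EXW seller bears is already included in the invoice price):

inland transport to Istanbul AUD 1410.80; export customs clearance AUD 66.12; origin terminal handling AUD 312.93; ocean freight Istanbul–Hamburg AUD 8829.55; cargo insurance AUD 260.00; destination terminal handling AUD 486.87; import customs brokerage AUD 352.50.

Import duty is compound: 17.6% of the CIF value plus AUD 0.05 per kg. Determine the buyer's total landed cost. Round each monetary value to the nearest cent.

EXW: the seller makes goods available at their premises; the buyer bears all onward costs.
CIF value = EXW price + inland to port + export clearance + origin terminal + freight + insurance = 85938.60 + 1410.80 + 66.12 + 312.93 + 8829.55 + 260.00 = 96818.00
Ad valorem component: 96818.00 × 17.6% = 17039.97
Specific component: 580 × 0.05 = 29.00
Import duty = 17039.97 + 29.00 = 17068.97
Buyer bears: inland to port 1410.80 + export clearance 66.12 + origin terminal 312.93 + freight 8829.55 + insurance 260.00 + destination terminal 486.87 + brokerage 352.50 + duty 17068.97 = 28787.74
Landed cost = invoice 85938.60 + 28787.74 = 114726.34

Total landed cost: AUD 114726.34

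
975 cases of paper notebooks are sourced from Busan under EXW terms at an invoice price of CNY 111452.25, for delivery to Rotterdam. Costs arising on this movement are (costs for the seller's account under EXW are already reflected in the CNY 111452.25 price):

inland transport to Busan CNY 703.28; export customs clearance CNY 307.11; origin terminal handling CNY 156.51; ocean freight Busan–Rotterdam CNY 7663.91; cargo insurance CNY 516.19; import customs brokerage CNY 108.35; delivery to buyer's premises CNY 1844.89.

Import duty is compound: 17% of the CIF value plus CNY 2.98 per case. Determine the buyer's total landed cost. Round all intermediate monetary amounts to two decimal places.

Total landed cost: CNY 146193.86

EXW: the seller makes goods available at their premises; the buyer bears all onward costs.
CIF value = EXW price + inland to port + export clearance + origin terminal + freight + insurance = 111452.25 + 703.28 + 307.11 + 156.51 + 7663.91 + 516.19 = 120799.25
Ad valorem component: 120799.25 × 17% = 20535.87
Specific component: 975 × 2.98 = 2905.50
Import duty = 20535.87 + 2905.50 = 23441.37
Buyer bears: inland to port 703.28 + export clearance 307.11 + origin terminal 156.51 + freight 7663.91 + insurance 516.19 + brokerage 108.35 + delivery 1844.89 + duty 23441.37 = 34741.61
Landed cost = invoice 111452.25 + 34741.61 = 146193.86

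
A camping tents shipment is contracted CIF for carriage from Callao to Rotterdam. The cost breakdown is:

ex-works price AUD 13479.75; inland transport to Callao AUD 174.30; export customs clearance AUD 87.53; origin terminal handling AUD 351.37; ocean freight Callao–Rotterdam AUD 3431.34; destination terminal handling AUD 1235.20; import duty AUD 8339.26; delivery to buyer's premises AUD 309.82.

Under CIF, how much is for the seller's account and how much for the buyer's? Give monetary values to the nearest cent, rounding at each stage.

Seller: AUD 17524.29; buyer: AUD 9884.28

CIF: the seller pays costs through ocean freight and marine insurance to the destination port.
Seller's account: goods 13479.75 + inland to port 174.30 + export clearance 87.53 + origin terminal 351.37 + freight 3431.34 = 17524.29
Buyer's account: destination terminal 1235.20 + duty 8339.26 + delivery 309.82 = 9884.28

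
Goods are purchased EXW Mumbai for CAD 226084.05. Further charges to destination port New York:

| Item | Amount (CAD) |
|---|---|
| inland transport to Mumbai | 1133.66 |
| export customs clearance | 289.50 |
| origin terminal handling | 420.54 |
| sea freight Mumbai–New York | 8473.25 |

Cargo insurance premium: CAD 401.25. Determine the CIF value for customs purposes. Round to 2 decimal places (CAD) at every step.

CIF value: CAD 236802.25

CIF = EXW price + pre-shipment costs + freight + insurance
CIF = 226084.05 + 1133.66 + 289.50 + 420.54 + 8473.25 + 401.25 = 236802.25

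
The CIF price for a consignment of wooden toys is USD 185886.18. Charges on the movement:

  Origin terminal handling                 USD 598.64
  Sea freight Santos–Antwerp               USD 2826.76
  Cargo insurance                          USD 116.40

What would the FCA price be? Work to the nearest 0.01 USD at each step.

From CIF to FCA, the seller no longer bears: origin terminal, freight, insurance.
FCA price = 185886.18 − 598.64 − 2826.76 − 116.40 = 182344.38

FCA price: USD 182344.38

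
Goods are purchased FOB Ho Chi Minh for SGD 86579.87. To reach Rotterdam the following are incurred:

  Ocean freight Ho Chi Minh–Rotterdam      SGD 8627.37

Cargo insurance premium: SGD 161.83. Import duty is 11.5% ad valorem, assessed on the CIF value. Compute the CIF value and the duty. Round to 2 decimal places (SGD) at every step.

CIF value: SGD 95369.07; import duty: SGD 10967.44

CIF = FOB price + freight + insurance
CIF = 86579.87 + 8627.37 + 161.83 = 95369.07
Import duty = 95369.07 × 11.5% = 10967.44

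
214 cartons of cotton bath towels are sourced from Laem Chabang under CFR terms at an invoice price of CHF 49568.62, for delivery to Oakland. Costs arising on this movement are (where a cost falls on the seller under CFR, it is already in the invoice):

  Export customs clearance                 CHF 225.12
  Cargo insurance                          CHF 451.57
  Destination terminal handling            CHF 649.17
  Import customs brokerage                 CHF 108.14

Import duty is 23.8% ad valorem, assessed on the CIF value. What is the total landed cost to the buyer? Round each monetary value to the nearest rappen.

Total landed cost: CHF 62682.31

CFR: the seller pays costs through ocean freight to the destination port, but not insurance.
Already in the invoice (seller's account under CFR): export clearance — exclude.
CIF value = CFR price + insurance = 49568.62 + 451.57 = 50020.19
Import duty = 50020.19 × 23.8% = 11904.81
Buyer bears: insurance 451.57 + destination terminal 649.17 + brokerage 108.14 + duty 11904.81 = 13113.69
Landed cost = invoice 49568.62 + 13113.69 = 62682.31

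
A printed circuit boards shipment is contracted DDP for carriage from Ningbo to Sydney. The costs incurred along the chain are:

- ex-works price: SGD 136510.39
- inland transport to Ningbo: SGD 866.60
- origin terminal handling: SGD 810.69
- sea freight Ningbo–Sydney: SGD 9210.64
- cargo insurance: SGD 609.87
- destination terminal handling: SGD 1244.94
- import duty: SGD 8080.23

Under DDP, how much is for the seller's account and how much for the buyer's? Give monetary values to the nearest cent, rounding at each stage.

DDP: the seller bears all costs including import duty.
Seller's account: goods 136510.39 + inland to port 866.60 + origin terminal 810.69 + freight 9210.64 + insurance 609.87 + destination terminal 1244.94 + duty 8080.23 = 157333.36
Buyer's account: 0.00

Seller: SGD 157333.36; buyer: SGD 0.00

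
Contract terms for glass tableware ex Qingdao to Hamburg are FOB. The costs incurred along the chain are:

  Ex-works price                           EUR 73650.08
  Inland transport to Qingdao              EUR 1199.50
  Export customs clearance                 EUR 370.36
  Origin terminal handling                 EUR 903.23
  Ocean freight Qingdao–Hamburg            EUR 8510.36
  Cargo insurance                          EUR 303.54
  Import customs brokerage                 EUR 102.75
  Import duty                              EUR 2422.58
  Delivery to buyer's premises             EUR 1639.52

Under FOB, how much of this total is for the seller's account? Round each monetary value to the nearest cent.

FOB: the seller bears costs until goods are on board at the origin port; the buyer bears freight, insurance and all costs thereafter.
Seller's account: goods 73650.08 + inland to port 1199.50 + export clearance 370.36 + origin terminal 903.23 = 76123.17
Buyer's account: freight 8510.36 + insurance 303.54 + brokerage 102.75 + duty 2422.58 + delivery 1639.52 = 12978.75

Seller's account: EUR 76123.17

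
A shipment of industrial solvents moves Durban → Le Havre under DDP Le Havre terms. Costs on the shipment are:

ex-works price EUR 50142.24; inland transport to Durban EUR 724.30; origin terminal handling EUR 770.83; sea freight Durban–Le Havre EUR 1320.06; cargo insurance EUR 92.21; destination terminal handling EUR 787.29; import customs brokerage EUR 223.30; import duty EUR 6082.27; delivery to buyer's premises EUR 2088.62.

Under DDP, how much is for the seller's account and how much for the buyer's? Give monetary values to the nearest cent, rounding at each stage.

Seller: EUR 62231.12; buyer: EUR 0.00

DDP: the seller bears all costs including import duty.
Seller's account: goods 50142.24 + inland to port 724.30 + origin terminal 770.83 + freight 1320.06 + insurance 92.21 + destination terminal 787.29 + brokerage 223.30 + duty 6082.27 + delivery 2088.62 = 62231.12
Buyer's account: 0.00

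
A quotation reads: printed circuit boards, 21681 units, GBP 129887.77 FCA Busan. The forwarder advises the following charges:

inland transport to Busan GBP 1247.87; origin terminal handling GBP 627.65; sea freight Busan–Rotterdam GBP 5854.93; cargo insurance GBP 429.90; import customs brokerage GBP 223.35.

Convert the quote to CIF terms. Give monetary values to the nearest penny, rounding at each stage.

Not relevant to the conversion: inland to port — on the seller under both FCA and CIF; already in the FCA price and stays in the CIF price. brokerage — on the buyer under both terms; not part of either seller's price.
From FCA to CIF, the seller additionally bears: origin terminal, freight, insurance.
CIF price = 129887.77 + 627.65 + 5854.93 + 429.90 = 136800.25

CIF price: GBP 136800.25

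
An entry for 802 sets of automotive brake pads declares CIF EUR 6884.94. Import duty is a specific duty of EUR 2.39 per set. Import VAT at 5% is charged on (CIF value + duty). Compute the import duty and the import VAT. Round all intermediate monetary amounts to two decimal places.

Import duty = 802 × 2.39 = 1916.78
VAT base = CIF + duty = 6884.94 + 1916.78 = 8801.72
Import VAT = 8801.72 × 5% = 440.09

Import duty: EUR 1916.78; import VAT: EUR 440.09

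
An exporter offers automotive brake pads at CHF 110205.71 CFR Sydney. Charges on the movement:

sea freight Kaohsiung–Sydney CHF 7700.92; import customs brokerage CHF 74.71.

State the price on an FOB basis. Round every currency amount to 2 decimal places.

FOB price: CHF 102504.79

Not relevant to the conversion: brokerage — on the buyer under both terms; not part of either seller's price.
From CFR to FOB, the seller no longer bears: freight.
FOB price = 110205.71 − 7700.92 = 102504.79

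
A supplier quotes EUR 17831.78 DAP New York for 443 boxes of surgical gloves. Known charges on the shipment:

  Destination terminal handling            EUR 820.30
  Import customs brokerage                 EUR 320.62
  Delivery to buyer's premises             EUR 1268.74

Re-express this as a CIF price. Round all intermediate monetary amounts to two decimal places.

Not relevant to the conversion: brokerage — on the buyer under both terms; not part of either seller's price.
From DAP to CIF, the seller no longer bears: destination terminal, delivery.
CIF price = 17831.78 − 820.30 − 1268.74 = 15742.74

CIF price: EUR 15742.74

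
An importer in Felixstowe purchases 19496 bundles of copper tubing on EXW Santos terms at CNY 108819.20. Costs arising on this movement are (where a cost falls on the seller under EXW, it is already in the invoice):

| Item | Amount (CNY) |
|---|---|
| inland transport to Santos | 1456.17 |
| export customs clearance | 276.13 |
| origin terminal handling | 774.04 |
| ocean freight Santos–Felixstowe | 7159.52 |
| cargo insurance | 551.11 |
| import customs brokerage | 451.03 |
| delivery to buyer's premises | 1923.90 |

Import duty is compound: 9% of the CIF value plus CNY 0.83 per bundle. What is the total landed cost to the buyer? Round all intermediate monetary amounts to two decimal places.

Total landed cost: CNY 148306.04

EXW: the seller makes goods available at their premises; the buyer bears all onward costs.
CIF value = EXW price + inland to port + export clearance + origin terminal + freight + insurance = 108819.20 + 1456.17 + 276.13 + 774.04 + 7159.52 + 551.11 = 119036.17
Ad valorem component: 119036.17 × 9% = 10713.26
Specific component: 19496 × 0.83 = 16181.68
Import duty = 10713.26 + 16181.68 = 26894.94
Buyer bears: inland to port 1456.17 + export clearance 276.13 + origin terminal 774.04 + freight 7159.52 + insurance 551.11 + brokerage 451.03 + delivery 1923.90 + duty 26894.94 = 39486.84
Landed cost = invoice 108819.20 + 39486.84 = 148306.04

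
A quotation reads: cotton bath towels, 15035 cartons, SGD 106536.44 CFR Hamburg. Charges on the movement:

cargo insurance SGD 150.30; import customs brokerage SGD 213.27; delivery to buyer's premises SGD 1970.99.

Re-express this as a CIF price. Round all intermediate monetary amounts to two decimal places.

Not relevant to the conversion: brokerage, delivery — on the buyer under both terms; not part of either seller's price.
From CFR to CIF, the seller additionally bears: insurance.
CIF price = 106536.44 + 150.30 = 106686.74

CIF price: SGD 106686.74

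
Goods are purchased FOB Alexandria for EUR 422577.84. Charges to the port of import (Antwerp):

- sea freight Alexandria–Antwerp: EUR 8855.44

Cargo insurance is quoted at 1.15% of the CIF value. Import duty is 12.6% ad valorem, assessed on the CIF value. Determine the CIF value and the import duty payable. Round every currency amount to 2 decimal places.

CIF value: EUR 436452.48; import duty: EUR 54993.01

Let C be the CIF value. C = FOB price + freight + 1.15% × C
C − 1.15% × C = 422577.84 + 8855.44
0.9885 × C = 431433.28
C = 431433.28 / 0.9885 = 436452.48
Insurance premium = 1.15% × 436452.48 = 5019.20
Import duty = 436452.48 × 12.6% = 54993.01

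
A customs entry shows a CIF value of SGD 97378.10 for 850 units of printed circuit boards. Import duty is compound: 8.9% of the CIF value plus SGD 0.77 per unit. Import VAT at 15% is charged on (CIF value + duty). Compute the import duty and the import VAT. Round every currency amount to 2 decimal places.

Ad valorem component: 97378.10 × 8.9% = 8666.65
Specific component: 850 × 0.77 = 654.50
Import duty = 8666.65 + 654.50 = 9321.15
VAT base = CIF + duty = 97378.10 + 9321.15 = 106699.25
Import VAT = 106699.25 × 15% = 16004.89

Import duty: SGD 9321.15; import VAT: SGD 16004.89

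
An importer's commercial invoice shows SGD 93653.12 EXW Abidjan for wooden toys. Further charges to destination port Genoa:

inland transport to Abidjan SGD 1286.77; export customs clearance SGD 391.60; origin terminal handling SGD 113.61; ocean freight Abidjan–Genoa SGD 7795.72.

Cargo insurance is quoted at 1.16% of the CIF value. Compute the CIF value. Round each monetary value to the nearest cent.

CIF value: SGD 104452.47

Let C be the CIF value. C = EXW price + pre-shipment costs + freight + 1.16% × C
C − 1.16% × C = 93653.12 + 1286.77 + 391.60 + 113.61 + 7795.72
0.9884 × C = 103240.82
C = 103240.82 / 0.9884 = 104452.47
Insurance premium = 1.16% × 104452.47 = 1211.65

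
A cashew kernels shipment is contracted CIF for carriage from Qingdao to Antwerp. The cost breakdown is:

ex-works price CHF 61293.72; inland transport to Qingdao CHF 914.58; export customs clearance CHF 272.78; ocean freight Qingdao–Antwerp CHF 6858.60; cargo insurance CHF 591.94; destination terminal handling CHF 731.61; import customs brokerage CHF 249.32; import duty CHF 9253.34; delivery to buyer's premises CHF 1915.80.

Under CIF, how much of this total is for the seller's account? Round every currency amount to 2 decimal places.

Seller's account: CHF 69931.62

CIF: the seller pays costs through ocean freight and marine insurance to the destination port.
Seller's account: goods 61293.72 + inland to port 914.58 + export clearance 272.78 + freight 6858.60 + insurance 591.94 = 69931.62
Buyer's account: destination terminal 731.61 + brokerage 249.32 + duty 9253.34 + delivery 1915.80 = 12150.07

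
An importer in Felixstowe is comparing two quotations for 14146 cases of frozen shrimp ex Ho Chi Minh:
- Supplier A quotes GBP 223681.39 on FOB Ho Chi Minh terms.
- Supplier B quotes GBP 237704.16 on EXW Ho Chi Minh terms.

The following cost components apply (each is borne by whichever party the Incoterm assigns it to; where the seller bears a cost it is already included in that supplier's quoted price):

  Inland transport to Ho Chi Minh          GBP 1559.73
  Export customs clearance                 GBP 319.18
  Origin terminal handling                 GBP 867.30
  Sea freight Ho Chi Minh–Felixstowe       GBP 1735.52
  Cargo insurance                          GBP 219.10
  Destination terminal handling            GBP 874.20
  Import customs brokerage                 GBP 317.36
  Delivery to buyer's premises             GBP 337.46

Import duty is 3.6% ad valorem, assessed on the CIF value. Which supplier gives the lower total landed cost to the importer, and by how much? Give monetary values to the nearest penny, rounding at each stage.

Supplier A is cheaper by GBP 17372.66

Supplier A (FOB):
CIF value = FOB price + freight + insurance = 223681.39 + 1735.52 + 219.10 = 225636.01
Import duty = 225636.01 × 3.6% = 8122.90
Buyer bears (A): 1735.52 + 219.10 + 874.20 + 317.36 + 337.46 = 3483.64
Landed cost (A) = invoice 223681.39 + 3483.64 + duty 8122.90 = 235287.93
Supplier B (EXW):
CIF value = EXW price + inland to port + export clearance + origin terminal + freight + insurance = 237704.16 + 1559.73 + 319.18 + 867.30 + 1735.52 + 219.10 = 242404.99
Import duty = 242404.99 × 3.6% = 8726.58
Buyer bears (B): 1559.73 + 319.18 + 867.30 + 1735.52 + 219.10 + 874.20 + 317.36 + 337.46 = 6229.85
Landed cost (B) = invoice 237704.16 + 6229.85 + duty 8726.58 = 252660.59
Difference = |235287.93 − 252660.59| = 17372.66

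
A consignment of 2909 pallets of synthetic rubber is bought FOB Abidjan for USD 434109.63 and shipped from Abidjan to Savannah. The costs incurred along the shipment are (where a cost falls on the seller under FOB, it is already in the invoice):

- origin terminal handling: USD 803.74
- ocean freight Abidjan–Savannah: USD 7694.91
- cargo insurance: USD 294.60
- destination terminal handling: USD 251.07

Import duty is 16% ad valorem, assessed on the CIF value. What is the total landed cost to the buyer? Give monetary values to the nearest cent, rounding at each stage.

Total landed cost: USD 513086.07

FOB: the seller bears costs until goods are on board at the origin port; the buyer bears freight, insurance and all costs thereafter.
Already in the invoice (seller's account under FOB): origin terminal — exclude.
CIF value = FOB price + freight + insurance = 434109.63 + 7694.91 + 294.60 = 442099.14
Import duty = 442099.14 × 16% = 70735.86
Buyer bears: freight 7694.91 + insurance 294.60 + destination terminal 251.07 + duty 70735.86 = 78976.44
Landed cost = invoice 434109.63 + 78976.44 = 513086.07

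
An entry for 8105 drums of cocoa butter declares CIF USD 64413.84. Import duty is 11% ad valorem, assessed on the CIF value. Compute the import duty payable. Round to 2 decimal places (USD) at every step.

Import duty = 64413.84 × 11% = 7085.52

Import duty: USD 7085.52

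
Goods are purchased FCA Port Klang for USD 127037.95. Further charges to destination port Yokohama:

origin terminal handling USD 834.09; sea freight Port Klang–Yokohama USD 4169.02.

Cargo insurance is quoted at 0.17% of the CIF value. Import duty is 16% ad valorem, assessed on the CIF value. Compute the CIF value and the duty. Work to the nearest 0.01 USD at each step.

CIF value: USD 132265.91; import duty: USD 21162.55

Let C be the CIF value. C = FCA price + pre-shipment costs + freight + 0.17% × C
C − 0.17% × C = 127037.95 + 834.09 + 4169.02
0.9983 × C = 132041.06
C = 132041.06 / 0.9983 = 132265.91
Insurance premium = 0.17% × 132265.91 = 224.85
Import duty = 132265.91 × 16% = 21162.55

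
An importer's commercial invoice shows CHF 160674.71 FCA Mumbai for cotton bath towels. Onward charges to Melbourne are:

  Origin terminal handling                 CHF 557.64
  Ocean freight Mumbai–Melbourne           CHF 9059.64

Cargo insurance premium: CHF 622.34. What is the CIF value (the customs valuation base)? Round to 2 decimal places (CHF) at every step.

CIF value: CHF 170914.33

CIF = FCA price + pre-shipment costs + freight + insurance
CIF = 160674.71 + 557.64 + 9059.64 + 622.34 = 170914.33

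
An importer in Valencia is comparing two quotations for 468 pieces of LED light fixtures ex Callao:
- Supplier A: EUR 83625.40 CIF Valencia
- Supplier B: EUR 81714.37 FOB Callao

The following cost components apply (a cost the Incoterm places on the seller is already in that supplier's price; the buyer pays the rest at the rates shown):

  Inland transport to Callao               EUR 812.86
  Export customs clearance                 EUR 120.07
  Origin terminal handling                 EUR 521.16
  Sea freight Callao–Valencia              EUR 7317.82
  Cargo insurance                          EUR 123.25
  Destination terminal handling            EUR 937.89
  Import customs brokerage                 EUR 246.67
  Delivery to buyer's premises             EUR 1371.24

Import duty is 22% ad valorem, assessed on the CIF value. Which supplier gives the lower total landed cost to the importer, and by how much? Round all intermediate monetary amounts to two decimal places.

Supplier A (CIF):
The CIF price already equals the CIF value: 83625.40
Import duty = 83625.40 × 22% = 18397.59
Buyer bears (A): 937.89 + 246.67 + 1371.24 = 2555.80
Landed cost (A) = invoice 83625.40 + 2555.80 + duty 18397.59 = 104578.79
Supplier B (FOB):
CIF value = FOB price + freight + insurance = 81714.37 + 7317.82 + 123.25 = 89155.44
Import duty = 89155.44 × 22% = 19614.20
Buyer bears (B): 7317.82 + 123.25 + 937.89 + 246.67 + 1371.24 = 9996.87
Landed cost (B) = invoice 81714.37 + 9996.87 + duty 19614.20 = 111325.44
Difference = |104578.79 − 111325.44| = 6746.65

Supplier A is cheaper by EUR 6746.65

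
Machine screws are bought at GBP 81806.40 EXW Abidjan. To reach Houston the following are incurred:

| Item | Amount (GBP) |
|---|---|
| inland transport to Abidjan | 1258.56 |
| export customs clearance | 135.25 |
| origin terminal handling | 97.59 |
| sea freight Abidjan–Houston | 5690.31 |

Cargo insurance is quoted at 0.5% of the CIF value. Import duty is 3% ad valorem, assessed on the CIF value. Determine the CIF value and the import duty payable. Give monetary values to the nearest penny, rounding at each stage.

Let C be the CIF value. C = EXW price + pre-shipment costs + freight + 0.5% × C
C − 0.5% × C = 81806.40 + 1258.56 + 135.25 + 97.59 + 5690.31
0.995 × C = 88988.11
C = 88988.11 / 0.995 = 89435.29
Insurance premium = 0.5% × 89435.29 = 447.18
Import duty = 89435.29 × 3% = 2683.06

CIF value: GBP 89435.29; import duty: GBP 2683.06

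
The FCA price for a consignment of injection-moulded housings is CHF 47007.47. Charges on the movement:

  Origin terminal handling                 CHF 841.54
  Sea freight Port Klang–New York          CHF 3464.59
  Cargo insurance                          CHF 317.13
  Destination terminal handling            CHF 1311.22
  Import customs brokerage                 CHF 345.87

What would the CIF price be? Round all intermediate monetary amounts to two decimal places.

Not relevant to the conversion: destination terminal, brokerage — on the buyer under both terms; not part of either seller's price.
From FCA to CIF, the seller additionally bears: origin terminal, freight, insurance.
CIF price = 47007.47 + 841.54 + 3464.59 + 317.13 = 51630.73

CIF price: CHF 51630.73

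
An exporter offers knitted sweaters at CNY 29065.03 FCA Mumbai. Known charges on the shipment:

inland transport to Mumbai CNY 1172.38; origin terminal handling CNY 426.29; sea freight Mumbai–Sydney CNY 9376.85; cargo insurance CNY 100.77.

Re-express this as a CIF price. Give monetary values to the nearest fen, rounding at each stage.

CIF price: CNY 38968.94

Not relevant to the conversion: inland to port — on the seller under both FCA and CIF; already in the FCA price and stays in the CIF price.
From FCA to CIF, the seller additionally bears: origin terminal, freight, insurance.
CIF price = 29065.03 + 426.29 + 9376.85 + 100.77 = 38968.94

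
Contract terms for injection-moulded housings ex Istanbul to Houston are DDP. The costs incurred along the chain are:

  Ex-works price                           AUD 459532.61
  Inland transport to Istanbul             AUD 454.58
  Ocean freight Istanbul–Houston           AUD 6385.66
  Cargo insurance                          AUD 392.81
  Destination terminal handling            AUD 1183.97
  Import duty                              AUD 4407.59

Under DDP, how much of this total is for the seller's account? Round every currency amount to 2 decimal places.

DDP: the seller bears all costs including import duty.
Seller's account: goods 459532.61 + inland to port 454.58 + freight 6385.66 + insurance 392.81 + destination terminal 1183.97 + duty 4407.59 = 472357.22
Buyer's account: 0.00

Seller's account: AUD 472357.22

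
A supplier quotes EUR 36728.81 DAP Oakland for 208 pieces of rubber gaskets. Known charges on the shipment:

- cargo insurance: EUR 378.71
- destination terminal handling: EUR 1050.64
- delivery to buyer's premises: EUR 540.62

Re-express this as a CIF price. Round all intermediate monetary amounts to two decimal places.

Not relevant to the conversion: insurance — on the seller under both DAP and CIF; already in the DAP price and stays in the CIF price.
From DAP to CIF, the seller no longer bears: destination terminal, delivery.
CIF price = 36728.81 − 1050.64 − 540.62 = 35137.55

CIF price: EUR 35137.55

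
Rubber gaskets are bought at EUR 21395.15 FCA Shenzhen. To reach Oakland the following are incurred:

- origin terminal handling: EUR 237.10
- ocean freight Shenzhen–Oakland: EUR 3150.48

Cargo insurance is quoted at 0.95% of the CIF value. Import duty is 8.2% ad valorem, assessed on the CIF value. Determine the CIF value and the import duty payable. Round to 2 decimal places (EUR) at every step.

Let C be the CIF value. C = FCA price + pre-shipment costs + freight + 0.95% × C
C − 0.95% × C = 21395.15 + 237.10 + 3150.48
0.9905 × C = 24782.73
C = 24782.73 / 0.9905 = 25020.42
Insurance premium = 0.95% × 25020.42 = 237.69
Import duty = 25020.42 × 8.2% = 2051.67

CIF value: EUR 25020.42; import duty: EUR 2051.67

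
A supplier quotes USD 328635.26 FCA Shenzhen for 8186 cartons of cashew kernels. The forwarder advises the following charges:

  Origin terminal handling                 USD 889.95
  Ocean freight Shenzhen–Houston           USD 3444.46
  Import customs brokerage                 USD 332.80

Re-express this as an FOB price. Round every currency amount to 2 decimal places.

FOB price: USD 329525.21

Not relevant to the conversion: freight, brokerage — on the buyer under both terms; not part of either seller's price.
From FCA to FOB, the seller additionally bears: origin terminal.
FOB price = 328635.26 + 889.95 = 329525.21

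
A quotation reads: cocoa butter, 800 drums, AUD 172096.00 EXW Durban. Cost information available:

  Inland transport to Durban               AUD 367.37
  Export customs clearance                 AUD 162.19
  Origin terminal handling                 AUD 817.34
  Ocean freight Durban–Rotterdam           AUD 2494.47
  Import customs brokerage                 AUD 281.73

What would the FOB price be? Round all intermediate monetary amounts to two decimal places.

FOB price: AUD 173442.90

Not relevant to the conversion: freight, brokerage — on the buyer under both terms; not part of either seller's price.
From EXW to FOB, the seller additionally bears: inland to port, export clearance, origin terminal.
FOB price = 172096.00 + 367.37 + 162.19 + 817.34 = 173442.90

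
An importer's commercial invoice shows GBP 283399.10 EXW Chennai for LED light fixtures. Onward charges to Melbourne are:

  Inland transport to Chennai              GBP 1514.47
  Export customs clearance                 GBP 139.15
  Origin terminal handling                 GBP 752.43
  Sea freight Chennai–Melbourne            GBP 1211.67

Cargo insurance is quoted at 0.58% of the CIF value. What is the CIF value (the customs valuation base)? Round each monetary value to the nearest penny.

Let C be the CIF value. C = EXW price + pre-shipment costs + freight + 0.58% × C
C − 0.58% × C = 283399.10 + 1514.47 + 139.15 + 752.43 + 1211.67
0.9942 × C = 287016.82
C = 287016.82 / 0.9942 = 288691.23
Insurance premium = 0.58% × 288691.23 = 1674.41

CIF value: GBP 288691.23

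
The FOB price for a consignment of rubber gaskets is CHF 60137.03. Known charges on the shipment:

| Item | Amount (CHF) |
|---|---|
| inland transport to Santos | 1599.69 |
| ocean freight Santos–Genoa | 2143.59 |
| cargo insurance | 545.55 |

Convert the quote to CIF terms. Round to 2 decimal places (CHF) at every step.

CIF price: CHF 62826.17

Not relevant to the conversion: inland to port — on the seller under both FOB and CIF; already in the FOB price and stays in the CIF price.
From FOB to CIF, the seller additionally bears: freight, insurance.
CIF price = 60137.03 + 2143.59 + 545.55 = 62826.17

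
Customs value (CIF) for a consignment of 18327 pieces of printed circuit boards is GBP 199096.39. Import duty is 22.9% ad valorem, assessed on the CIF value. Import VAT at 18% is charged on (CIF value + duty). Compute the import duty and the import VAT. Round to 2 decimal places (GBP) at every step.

Import duty = 199096.39 × 22.9% = 45593.07
VAT base = CIF + duty = 199096.39 + 45593.07 = 244689.46
Import VAT = 244689.46 × 18% = 44044.10

Import duty: GBP 45593.07; import VAT: GBP 44044.10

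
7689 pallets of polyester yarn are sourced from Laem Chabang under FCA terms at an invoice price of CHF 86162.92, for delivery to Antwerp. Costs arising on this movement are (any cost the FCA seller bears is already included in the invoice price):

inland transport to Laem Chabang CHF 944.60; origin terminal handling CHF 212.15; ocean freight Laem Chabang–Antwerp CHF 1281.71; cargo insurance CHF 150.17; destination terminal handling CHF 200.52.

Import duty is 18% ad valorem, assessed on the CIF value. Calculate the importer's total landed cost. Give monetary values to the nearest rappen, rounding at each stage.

FCA: the seller delivers export-cleared goods to the carrier; the buyer bears costs from that point.
Already in the invoice (seller's account under FCA): inland to port — exclude.
CIF value = FCA price + origin terminal + freight + insurance = 86162.92 + 212.15 + 1281.71 + 150.17 = 87806.95
Import duty = 87806.95 × 18% = 15805.25
Buyer bears: origin terminal 212.15 + freight 1281.71 + insurance 150.17 + destination terminal 200.52 + duty 15805.25 = 17649.80
Landed cost = invoice 86162.92 + 17649.80 = 103812.72

Total landed cost: CHF 103812.72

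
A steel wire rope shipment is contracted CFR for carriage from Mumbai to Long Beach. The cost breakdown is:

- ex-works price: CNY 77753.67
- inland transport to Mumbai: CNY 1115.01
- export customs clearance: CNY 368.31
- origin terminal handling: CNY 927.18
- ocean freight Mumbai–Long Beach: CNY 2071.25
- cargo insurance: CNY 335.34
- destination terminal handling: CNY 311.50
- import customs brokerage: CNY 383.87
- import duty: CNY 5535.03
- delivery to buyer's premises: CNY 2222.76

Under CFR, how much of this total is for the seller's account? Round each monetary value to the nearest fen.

CFR: the seller pays costs through ocean freight to the destination port, but not insurance.
Seller's account: goods 77753.67 + inland to port 1115.01 + export clearance 368.31 + origin terminal 927.18 + freight 2071.25 = 82235.42
Buyer's account: insurance 335.34 + destination terminal 311.50 + brokerage 383.87 + duty 5535.03 + delivery 2222.76 = 8788.50

Seller's account: CNY 82235.42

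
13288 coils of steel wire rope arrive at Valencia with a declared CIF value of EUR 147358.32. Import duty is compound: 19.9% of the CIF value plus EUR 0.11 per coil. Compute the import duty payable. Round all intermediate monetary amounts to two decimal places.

Import duty: EUR 30785.99

Ad valorem component: 147358.32 × 19.9% = 29324.31
Specific component: 13288 × 0.11 = 1461.68
Import duty = 29324.31 + 1461.68 = 30785.99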